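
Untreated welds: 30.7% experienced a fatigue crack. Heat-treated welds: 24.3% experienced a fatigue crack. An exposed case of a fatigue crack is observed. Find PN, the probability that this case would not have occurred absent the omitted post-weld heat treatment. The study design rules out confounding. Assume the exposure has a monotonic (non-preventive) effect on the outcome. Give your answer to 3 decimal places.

p₁ = 0.307, p₀ = 0.243.
Under exogeneity and monotonicity, PN = (p₁ − p₀) / p₁.
PN = (0.307 − 0.243) / 0.307 = 0.064 / 0.307 ≈ 0.2085

PN ≈ 0.208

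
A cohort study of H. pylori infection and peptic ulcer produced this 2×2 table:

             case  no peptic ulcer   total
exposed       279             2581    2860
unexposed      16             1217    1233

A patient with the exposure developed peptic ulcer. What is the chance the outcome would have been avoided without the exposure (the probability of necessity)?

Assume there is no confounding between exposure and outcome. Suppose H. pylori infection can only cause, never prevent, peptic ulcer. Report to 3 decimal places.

PN ≈ 0.867

p₁ = P(outcome | exposed) = 279/2860 = 0.097552
p₀ = P(outcome | unexposed) = 16/1233 = 0.012976
Under exogeneity and monotonicity, PN = (p₁ − p₀)/p₁.
PN = (0.097552 − 0.012976) / 0.097552 ≈ 0.8670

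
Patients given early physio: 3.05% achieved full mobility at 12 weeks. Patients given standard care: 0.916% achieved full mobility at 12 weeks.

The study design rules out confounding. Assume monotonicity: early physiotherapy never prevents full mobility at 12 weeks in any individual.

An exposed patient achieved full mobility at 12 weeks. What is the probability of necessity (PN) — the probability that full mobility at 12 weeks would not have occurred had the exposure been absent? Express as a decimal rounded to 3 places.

p₁ = 0.0305, p₀ = 0.00916.
Under exogeneity and monotonicity, PN = (p₁ − p₀) / p₁.
PN = (0.0305 − 0.00916) / 0.0305 = 0.02134 / 0.0305 ≈ 0.6997

PN ≈ 0.700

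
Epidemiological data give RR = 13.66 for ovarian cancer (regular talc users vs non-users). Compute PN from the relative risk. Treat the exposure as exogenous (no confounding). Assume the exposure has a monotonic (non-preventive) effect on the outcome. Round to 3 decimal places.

Under exogeneity and monotonicity, PN = (RR − 1) / RR = 1 − 1/RR.
PN = (13.66 − 1) / 13.66 = 12.66 / 13.66 ≈ 0.9268

PN ≈ 0.927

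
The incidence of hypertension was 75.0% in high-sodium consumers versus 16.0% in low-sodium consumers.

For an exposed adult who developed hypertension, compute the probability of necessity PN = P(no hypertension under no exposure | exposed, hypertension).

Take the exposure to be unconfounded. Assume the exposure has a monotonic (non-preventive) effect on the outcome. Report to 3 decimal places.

PN ≈ 0.787

p₁ = 0.75, p₀ = 0.16.
Under exogeneity and monotonicity, PN = (p₁ − p₀) / p₁.
PN = (0.75 − 0.16) / 0.75 = 0.59 / 0.75 ≈ 0.7867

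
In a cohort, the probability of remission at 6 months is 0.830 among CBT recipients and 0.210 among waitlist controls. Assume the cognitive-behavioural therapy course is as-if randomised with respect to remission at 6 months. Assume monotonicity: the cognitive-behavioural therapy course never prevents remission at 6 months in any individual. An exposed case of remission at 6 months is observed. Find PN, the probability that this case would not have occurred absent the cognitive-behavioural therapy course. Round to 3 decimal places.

PN ≈ 0.747

Let p₁ = 0.83, p₀ = 0.21.
Under exogeneity and monotonicity, PN = (p₁ − p₀) / p₁.
PN = (0.83 − 0.21) / 0.83 = 0.62 / 0.83 ≈ 0.7470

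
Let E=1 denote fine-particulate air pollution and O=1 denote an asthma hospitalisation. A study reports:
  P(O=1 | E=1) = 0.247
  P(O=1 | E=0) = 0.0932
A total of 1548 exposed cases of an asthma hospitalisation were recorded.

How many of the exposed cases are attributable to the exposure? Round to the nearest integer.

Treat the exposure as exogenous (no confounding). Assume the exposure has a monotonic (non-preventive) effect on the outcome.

Let p₁ = 0.247, p₀ = 0.0932.
PN = (p₁ − p₀)/p₁ = (0.247 − 0.0932) / 0.247 ≈ 0.62267.
Attributable cases ≈ PN × (exposed cases) = 0.62267 × 1548 ≈ 963.90.

about 964 cases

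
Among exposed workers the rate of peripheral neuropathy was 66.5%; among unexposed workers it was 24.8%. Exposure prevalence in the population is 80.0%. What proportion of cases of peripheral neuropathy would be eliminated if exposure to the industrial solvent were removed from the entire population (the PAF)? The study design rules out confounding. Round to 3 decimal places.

p₁ = 0.665, p₀ = 0.248.
Overall risk P(Y=1) = π·p₁ + (1−π)·p₀ = 0.8×0.665 + 0.2×0.248 = 0.5816.
Under exogeneity, PAF = [P(Y=1) − p₀] / P(Y=1).
PAF = (0.5816 − 0.248) / 0.5816 ≈ 0.5736

PAF ≈ 0.574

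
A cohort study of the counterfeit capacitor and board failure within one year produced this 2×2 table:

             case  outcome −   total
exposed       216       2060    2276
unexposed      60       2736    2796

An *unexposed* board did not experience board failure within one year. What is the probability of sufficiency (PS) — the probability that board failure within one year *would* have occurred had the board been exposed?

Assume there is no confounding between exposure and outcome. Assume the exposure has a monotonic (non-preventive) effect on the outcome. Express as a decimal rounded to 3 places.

PS ≈ 0.075

p₁ = P(outcome | exposed) = 216/2276 = 0.094903
p₀ = P(outcome | unexposed) = 60/2796 = 0.021459
Under exogeneity and monotonicity, PS = (p₁ − p₀) / (1 − p₀).
PS = (0.094903 − 0.021459) / (1 − 0.021459) = 0.073444 / 0.97854 ≈ 0.0751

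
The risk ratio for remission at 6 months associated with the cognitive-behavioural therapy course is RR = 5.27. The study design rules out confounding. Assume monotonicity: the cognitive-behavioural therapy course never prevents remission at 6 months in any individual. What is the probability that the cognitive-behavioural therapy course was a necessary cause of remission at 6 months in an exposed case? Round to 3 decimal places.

PN ≈ 0.810

Under exogeneity and monotonicity, PN = (RR − 1) / RR = 1 − 1/RR.
PN = (5.27 − 1) / 5.27 = 4.27 / 5.27 ≈ 0.8102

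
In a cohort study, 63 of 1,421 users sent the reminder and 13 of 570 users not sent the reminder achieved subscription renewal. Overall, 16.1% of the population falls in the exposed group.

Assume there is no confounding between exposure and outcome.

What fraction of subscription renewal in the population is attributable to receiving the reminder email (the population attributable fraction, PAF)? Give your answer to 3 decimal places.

p₁ = P(outcome | exposed) = 63/1421 = 0.044335
p₀ = P(outcome | unexposed) = 13/570 = 0.022807
Overall risk P(Y=1) = π·p₁ + (1−π)·p₀ = 0.161×0.044335 + 0.839×0.022807 = 0.026273.
Under exogeneity, PAF = [P(Y=1) − p₀] / P(Y=1).
PAF = (0.026273 − 0.022807) / 0.026273 ≈ 0.1319

PAF ≈ 0.132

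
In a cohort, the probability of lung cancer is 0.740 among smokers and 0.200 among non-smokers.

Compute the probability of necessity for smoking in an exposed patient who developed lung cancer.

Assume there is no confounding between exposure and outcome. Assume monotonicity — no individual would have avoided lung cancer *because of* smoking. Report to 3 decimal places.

Let p₁ = 0.74, p₀ = 0.2.
Under exogeneity and monotonicity, PN = (p₁ − p₀) / p₁.
PN = (0.74 − 0.2) / 0.74 = 0.54 / 0.74 ≈ 0.7297

PN ≈ 0.730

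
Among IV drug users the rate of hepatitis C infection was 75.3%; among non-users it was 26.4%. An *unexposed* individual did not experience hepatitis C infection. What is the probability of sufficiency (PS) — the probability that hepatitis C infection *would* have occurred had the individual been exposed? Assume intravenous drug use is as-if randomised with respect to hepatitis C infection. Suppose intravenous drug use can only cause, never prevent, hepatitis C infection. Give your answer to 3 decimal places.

p₁ = 0.753, p₀ = 0.264.
Under exogeneity and monotonicity, PS = (p₁ − p₀) / (1 − p₀).
PS = (0.753 − 0.264) / (1 − 0.264) = 0.489 / 0.736 ≈ 0.6644

PS ≈ 0.664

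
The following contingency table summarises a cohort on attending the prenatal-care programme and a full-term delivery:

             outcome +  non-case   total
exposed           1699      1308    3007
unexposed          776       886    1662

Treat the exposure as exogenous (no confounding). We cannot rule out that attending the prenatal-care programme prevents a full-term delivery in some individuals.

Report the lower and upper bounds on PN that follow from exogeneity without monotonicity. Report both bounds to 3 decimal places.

0.174 ≤ PN ≤ 0.944

p₁ = P(outcome | exposed) = 1699/3007 = 0.56501
p₀ = P(outcome | unexposed) = 776/1662 = 0.46691
Under exogeneity alone the bounds on PN are max{0,(p₁−p₀)/p₁} ≤ PN ≤ min{1,(1−p₀)/p₁}.
  lower = (p₁ − p₀)/p₁ = 0.098108 / 0.56501 ≈ 0.1736
  upper = min{1, (1 − p₀)/p₁} = 0.53309 / 0.56501 ≈ 0.9435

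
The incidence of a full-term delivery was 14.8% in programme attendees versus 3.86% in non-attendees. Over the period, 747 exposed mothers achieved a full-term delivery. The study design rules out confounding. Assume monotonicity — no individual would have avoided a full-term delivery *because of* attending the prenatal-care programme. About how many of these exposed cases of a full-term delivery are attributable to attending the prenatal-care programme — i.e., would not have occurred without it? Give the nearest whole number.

about 552 cases

p₁ = 0.148, p₀ = 0.0386.
PN = (p₁ − p₀)/p₁ = (0.148 − 0.0386) / 0.148 ≈ 0.73919.
Attributable cases ≈ PN × (exposed cases) = 0.73919 × 747 ≈ 552.17.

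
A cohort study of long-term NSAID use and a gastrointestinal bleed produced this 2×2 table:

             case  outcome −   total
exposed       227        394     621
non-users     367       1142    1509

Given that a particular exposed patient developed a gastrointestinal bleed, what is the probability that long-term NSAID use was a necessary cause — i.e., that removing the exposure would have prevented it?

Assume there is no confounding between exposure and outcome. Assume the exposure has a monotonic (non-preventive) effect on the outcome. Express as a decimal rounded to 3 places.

p₁ = P(outcome | exposed) = 227/621 = 0.36554
p₀ = P(outcome | unexposed) = 367/1509 = 0.24321
Under exogeneity and monotonicity, PN = (p₁ − p₀) / p₁.
PN = (0.36554 − 0.24321) / 0.36554 = 0.12233 / 0.36554 ≈ 0.3347

PN ≈ 0.335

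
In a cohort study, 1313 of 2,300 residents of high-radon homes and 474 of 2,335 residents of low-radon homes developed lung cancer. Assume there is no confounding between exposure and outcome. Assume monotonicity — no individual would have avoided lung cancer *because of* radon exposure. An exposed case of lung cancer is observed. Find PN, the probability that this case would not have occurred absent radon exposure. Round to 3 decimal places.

PN ≈ 0.644

p₁ = P(outcome | exposed) = 1313/2300 = 0.57087
p₀ = P(outcome | unexposed) = 474/2335 = 0.203
Under exogeneity and monotonicity, PN = (p₁ − p₀) / p₁.
PN = (0.57087 − 0.203) / 0.57087 = 0.36787 / 0.57087 ≈ 0.6444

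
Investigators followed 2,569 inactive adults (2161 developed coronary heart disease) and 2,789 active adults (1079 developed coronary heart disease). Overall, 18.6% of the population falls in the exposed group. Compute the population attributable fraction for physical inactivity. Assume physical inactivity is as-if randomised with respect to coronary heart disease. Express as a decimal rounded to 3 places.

p₁ = P(outcome | exposed) = 2161/2569 = 0.84118
p₀ = P(outcome | unexposed) = 1079/2789 = 0.38688
Overall risk P(Y=1) = π·p₁ + (1−π)·p₀ = 0.186×0.84118 + 0.814×0.38688 = 0.47138.
Under exogeneity, PAF = [P(Y=1) − p₀] / P(Y=1).
PAF = (0.47138 − 0.38688) / 0.47138 ≈ 0.1793

PAF ≈ 0.179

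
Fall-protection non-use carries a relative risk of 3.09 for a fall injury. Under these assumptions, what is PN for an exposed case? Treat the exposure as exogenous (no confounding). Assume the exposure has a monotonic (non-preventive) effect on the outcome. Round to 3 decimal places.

Under exogeneity and monotonicity, PN = (RR − 1) / RR = 1 − 1/RR.
PN = (3.09 − 1) / 3.09 = 2.09 / 3.09 ≈ 0.6764

PN ≈ 0.676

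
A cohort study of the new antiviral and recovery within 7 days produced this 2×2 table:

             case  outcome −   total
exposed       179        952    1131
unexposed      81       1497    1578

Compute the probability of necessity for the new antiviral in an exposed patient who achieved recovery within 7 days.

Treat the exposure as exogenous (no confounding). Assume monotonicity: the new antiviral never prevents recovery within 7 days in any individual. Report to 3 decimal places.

PN ≈ 0.676

p₁ = P(outcome | exposed) = 179/1131 = 0.15827
p₀ = P(outcome | unexposed) = 81/1578 = 0.051331
Under exogeneity and monotonicity, PN = (p₁ − p₀)/p₁.
PN = (0.15827 − 0.051331) / 0.15827 ≈ 0.6757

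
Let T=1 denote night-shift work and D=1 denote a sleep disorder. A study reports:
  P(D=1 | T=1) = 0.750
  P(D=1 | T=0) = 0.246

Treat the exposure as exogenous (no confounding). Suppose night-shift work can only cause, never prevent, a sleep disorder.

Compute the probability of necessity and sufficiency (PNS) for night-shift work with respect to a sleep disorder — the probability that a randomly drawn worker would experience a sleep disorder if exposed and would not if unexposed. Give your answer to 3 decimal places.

PNS ≈ 0.504

Let p₁ = 0.75, p₀ = 0.246.
Under exogeneity and monotonicity, PNS = p₁ − p₀.
PNS = 0.75 − 0.246 = 0.504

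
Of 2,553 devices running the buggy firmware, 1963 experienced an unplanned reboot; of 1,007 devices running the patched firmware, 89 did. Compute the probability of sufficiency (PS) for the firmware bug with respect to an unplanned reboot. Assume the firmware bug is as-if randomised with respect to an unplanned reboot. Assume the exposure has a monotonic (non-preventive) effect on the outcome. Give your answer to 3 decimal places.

p₁ = P(outcome | exposed) = 1963/2553 = 0.7689
p₀ = P(outcome | unexposed) = 89/1007 = 0.088381
Under exogeneity and monotonicity, PS = (p₁ − p₀) / (1 − p₀).
PS = (0.7689 − 0.088381) / (1 − 0.088381) = 0.68052 / 0.91162 ≈ 0.7465

PS ≈ 0.746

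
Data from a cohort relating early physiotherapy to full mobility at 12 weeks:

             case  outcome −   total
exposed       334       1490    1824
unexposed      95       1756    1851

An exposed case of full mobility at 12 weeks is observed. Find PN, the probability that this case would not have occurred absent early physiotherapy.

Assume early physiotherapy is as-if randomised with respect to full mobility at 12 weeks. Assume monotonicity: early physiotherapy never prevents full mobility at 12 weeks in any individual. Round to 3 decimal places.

PN ≈ 0.720

p₁ = P(outcome | exposed) = 334/1824 = 0.18311
p₀ = P(outcome | unexposed) = 95/1851 = 0.051324
Under exogeneity and monotonicity, PN = (p₁ − p₀)/p₁.
PN = (0.18311 − 0.051324) / 0.18311 ≈ 0.7197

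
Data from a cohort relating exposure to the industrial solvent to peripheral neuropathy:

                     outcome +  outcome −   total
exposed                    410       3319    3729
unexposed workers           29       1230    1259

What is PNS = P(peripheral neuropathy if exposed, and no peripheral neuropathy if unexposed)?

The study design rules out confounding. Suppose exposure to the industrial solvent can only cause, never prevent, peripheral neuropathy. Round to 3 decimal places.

p₁ = P(outcome | exposed) = 410/3729 = 0.10995
p₀ = P(outcome | unexposed) = 29/1259 = 0.023034
Under exogeneity and monotonicity, PNS = p₁ − p₀.
PNS = 0.10995 − 0.023034 = 0.086915

PNS ≈ 0.087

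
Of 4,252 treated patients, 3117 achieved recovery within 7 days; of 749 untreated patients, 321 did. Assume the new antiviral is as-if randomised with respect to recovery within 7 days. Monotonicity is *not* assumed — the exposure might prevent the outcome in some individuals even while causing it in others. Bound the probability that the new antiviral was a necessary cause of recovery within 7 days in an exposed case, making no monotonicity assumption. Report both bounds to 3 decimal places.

0.415 ≤ PN ≤ 0.780

p₁ = P(outcome | exposed) = 3117/4252 = 0.73307
p₀ = P(outcome | unexposed) = 321/749 = 0.42857
Under exogeneity alone the bounds on PN are max{0,(p₁−p₀)/p₁} ≤ PN ≤ min{1,(1−p₀)/p₁}.
  lower = (p₁ − p₀)/p₁ = 0.3045 / 0.73307 ≈ 0.4154
  upper = min{1, (1 − p₀)/p₁} = 0.57143 / 0.73307 ≈ 0.7795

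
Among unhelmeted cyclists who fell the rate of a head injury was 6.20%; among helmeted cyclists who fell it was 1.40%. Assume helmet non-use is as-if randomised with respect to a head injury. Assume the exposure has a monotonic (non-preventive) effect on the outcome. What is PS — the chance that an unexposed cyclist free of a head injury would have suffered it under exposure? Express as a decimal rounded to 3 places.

p₁ = 0.062, p₀ = 0.014.
Under exogeneity and monotonicity, PS = (p₁ − p₀) / (1 − p₀).
PS = (0.062 − 0.014) / (1 − 0.014) = 0.048 / 0.986 ≈ 0.0487

PS ≈ 0.049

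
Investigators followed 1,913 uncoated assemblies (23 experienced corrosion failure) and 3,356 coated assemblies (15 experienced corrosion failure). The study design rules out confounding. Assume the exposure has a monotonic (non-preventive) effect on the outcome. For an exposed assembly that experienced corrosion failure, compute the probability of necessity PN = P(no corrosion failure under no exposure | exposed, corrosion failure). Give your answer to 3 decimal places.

PN ≈ 0.628

p₁ = P(outcome | exposed) = 23/1913 = 0.012023
p₀ = P(outcome | unexposed) = 15/3356 = 0.0044696
Under exogeneity and monotonicity, PN = (p₁ − p₀) / p₁.
PN = (0.012023 − 0.0044696) / 0.012023 = 0.0075534 / 0.012023 ≈ 0.6282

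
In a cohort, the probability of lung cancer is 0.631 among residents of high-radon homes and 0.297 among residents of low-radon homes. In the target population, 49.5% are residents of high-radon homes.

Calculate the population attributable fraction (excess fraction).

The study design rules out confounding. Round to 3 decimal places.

PAF ≈ 0.358

Let p₁ = 0.631, p₀ = 0.297.
Overall risk P(Y=1) = π·p₁ + (1−π)·p₀ = 0.495×0.631 + 0.505×0.297 = 0.46233.
Under exogeneity, PAF = [P(Y=1) − p₀] / P(Y=1).
PAF = (0.46233 − 0.297) / 0.46233 ≈ 0.3576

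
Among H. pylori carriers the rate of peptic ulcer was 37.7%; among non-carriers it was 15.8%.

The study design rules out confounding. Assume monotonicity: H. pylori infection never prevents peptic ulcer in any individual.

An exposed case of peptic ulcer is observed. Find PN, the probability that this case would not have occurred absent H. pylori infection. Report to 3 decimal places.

PN ≈ 0.581

p₁ = 0.377, p₀ = 0.158.
Under exogeneity and monotonicity, PN = (p₁ − p₀) / p₁.
PN = (0.377 − 0.158) / 0.377 = 0.219 / 0.377 ≈ 0.5809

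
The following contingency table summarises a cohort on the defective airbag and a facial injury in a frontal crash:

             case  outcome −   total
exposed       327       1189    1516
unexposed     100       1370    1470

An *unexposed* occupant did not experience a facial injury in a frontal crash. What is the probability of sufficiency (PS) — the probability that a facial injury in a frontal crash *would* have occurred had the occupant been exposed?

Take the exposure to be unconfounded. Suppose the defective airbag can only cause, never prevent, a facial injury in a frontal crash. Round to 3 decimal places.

p₁ = P(outcome | exposed) = 327/1516 = 0.2157
p₀ = P(outcome | unexposed) = 100/1470 = 0.068027
Under exogeneity and monotonicity, PS = (p₁ − p₀)/(1 − p₀).
PS = (0.2157 − 0.068027) / 0.93197 ≈ 0.1585

PS ≈ 0.158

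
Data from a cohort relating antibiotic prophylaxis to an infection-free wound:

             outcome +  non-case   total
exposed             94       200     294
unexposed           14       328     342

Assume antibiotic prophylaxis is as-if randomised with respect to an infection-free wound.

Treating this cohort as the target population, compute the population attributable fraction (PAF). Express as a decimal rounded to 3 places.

p₁ = P(outcome | exposed) = 94/294 = 0.31973
p₀ = P(outcome | unexposed) = 14/342 = 0.040936
Exposure prevalence π = 294/636 = 0.46226; overall risk P(Y=1) = 0.16981.
Under exogeneity, PAF = [P(Y=1) − p₀]/P(Y=1).
PAF = (0.16981 − 0.040936) / 0.16981 ≈ 0.7589

PAF ≈ 0.759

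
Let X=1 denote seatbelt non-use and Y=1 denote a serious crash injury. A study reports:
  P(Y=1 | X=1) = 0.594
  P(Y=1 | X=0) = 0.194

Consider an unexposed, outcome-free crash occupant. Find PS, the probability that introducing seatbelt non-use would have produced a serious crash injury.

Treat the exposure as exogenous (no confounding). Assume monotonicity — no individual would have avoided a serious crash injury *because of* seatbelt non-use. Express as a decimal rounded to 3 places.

Let p₁ = 0.594, p₀ = 0.194.
Under exogeneity and monotonicity, PS = (p₁ − p₀) / (1 − p₀).
PS = (0.594 − 0.194) / (1 − 0.194) = 0.4 / 0.806 ≈ 0.4963

PS ≈ 0.496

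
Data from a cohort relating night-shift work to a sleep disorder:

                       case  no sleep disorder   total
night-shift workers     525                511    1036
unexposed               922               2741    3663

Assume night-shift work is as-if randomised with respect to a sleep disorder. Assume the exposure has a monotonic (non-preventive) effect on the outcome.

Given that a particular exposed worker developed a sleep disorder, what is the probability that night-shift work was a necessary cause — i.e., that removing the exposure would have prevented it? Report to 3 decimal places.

PN ≈ 0.503

p₁ = P(outcome | exposed) = 525/1036 = 0.50676
p₀ = P(outcome | unexposed) = 922/3663 = 0.25171
Under exogeneity and monotonicity, PN = (p₁ − p₀)/p₁.
PN = (0.50676 − 0.25171) / 0.50676 ≈ 0.5033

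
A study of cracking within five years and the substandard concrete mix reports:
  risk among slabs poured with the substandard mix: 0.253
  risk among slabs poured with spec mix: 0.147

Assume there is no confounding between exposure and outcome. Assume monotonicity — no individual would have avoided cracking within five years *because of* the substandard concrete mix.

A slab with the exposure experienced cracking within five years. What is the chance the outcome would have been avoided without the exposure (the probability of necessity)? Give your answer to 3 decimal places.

PN ≈ 0.419

Let p₁ = 0.253, p₀ = 0.147.
Under exogeneity and monotonicity, PN = (p₁ − p₀) / p₁.
PN = (0.253 − 0.147) / 0.253 = 0.106 / 0.253 ≈ 0.4190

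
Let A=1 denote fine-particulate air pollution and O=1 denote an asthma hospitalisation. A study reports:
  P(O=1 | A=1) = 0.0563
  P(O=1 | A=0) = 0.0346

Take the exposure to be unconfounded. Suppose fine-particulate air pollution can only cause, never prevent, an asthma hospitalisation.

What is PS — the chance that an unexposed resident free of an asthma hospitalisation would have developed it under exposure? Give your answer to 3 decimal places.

PS ≈ 0.022

Let p₁ = 0.0563, p₀ = 0.0346.
Under exogeneity and monotonicity, PS = (p₁ − p₀) / (1 − p₀).
PS = (0.0563 − 0.0346) / (1 − 0.0346) = 0.0217 / 0.9654 ≈ 0.0225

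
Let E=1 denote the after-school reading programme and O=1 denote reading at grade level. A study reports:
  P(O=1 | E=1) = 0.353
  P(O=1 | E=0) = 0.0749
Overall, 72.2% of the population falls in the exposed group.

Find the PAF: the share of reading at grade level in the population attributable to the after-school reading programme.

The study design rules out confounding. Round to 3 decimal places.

PAF ≈ 0.728

Let p₁ = 0.353, p₀ = 0.0749.
Overall risk P(Y=1) = π·p₁ + (1−π)·p₀ = 0.722×0.353 + 0.278×0.0749 = 0.27569.
Under exogeneity, PAF = [P(Y=1) − p₀] / P(Y=1).
PAF = (0.27569 − 0.0749) / 0.27569 ≈ 0.7283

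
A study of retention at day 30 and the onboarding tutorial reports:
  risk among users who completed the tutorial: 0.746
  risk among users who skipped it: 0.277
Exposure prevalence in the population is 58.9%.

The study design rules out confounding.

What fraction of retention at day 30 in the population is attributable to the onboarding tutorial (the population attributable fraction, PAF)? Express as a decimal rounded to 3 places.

Let p₁ = 0.746, p₀ = 0.277.
Overall risk P(Y=1) = π·p₁ + (1−π)·p₀ = 0.589×0.746 + 0.411×0.277 = 0.55324.
Under exogeneity, PAF = [P(Y=1) − p₀] / P(Y=1).
PAF = (0.55324 − 0.277) / 0.55324 ≈ 0.4993

PAF ≈ 0.499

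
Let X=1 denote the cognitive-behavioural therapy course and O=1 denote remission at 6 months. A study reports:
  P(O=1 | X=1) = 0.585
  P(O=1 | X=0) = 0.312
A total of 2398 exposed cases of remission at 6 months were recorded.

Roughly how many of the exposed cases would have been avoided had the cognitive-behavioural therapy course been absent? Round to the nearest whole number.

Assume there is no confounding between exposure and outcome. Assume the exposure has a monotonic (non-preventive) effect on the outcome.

Let p₁ = 0.585, p₀ = 0.312.
PN = (p₁ − p₀)/p₁ = (0.585 − 0.312) / 0.585 ≈ 0.46667.
Attributable cases ≈ PN × (exposed cases) = 0.46667 × 2398 ≈ 1119.07.

about 1119 cases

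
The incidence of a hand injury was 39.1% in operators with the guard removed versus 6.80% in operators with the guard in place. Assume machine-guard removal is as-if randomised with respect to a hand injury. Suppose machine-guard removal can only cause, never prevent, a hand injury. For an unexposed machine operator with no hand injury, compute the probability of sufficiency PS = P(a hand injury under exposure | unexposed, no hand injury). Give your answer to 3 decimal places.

PS ≈ 0.347

p₁ = 0.391, p₀ = 0.068.
Under exogeneity and monotonicity, PS = (p₁ − p₀) / (1 − p₀).
PS = (0.391 − 0.068) / (1 − 0.068) = 0.323 / 0.932 ≈ 0.3466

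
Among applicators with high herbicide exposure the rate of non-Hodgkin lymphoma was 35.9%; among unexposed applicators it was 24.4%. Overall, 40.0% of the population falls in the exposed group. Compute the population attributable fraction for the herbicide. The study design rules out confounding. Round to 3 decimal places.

p₁ = 0.359, p₀ = 0.244.
Overall risk P(Y=1) = π·p₁ + (1−π)·p₀ = 0.4×0.359 + 0.6×0.244 = 0.29.
Under exogeneity, PAF = [P(Y=1) − p₀] / P(Y=1).
PAF = (0.29 − 0.244) / 0.29 ≈ 0.1586

PAF ≈ 0.159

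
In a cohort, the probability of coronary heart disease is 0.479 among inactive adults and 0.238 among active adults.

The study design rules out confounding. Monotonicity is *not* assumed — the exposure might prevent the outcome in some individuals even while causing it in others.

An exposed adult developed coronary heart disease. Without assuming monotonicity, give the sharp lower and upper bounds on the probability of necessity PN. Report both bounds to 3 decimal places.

0.503 ≤ PN ≤ 1.000

Let p₁ = 0.479, p₀ = 0.238.
Under exogeneity alone the bounds on PN are max{0,(p₁−p₀)/p₁} ≤ PN ≤ min{1,(1−p₀)/p₁}.
  lower = (p₁ − p₀)/p₁ = 0.241 / 0.479 ≈ 0.5031
  upper = min{1, (1 − p₀)/p₁} = 0.762 / 0.479 ≈ 1.5908 → capped at 1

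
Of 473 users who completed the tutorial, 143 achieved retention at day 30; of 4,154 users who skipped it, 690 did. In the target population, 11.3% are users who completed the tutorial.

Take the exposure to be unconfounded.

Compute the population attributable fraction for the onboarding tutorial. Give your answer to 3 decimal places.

PAF ≈ 0.085

p₁ = P(outcome | exposed) = 143/473 = 0.30233
p₀ = P(outcome | unexposed) = 690/4154 = 0.1661
Overall risk P(Y=1) = π·p₁ + (1−π)·p₀ = 0.113×0.30233 + 0.887×0.1661 = 0.1815.
Under exogeneity, PAF = [P(Y=1) − p₀] / P(Y=1).
PAF = (0.1815 − 0.1661) / 0.1815 ≈ 0.0848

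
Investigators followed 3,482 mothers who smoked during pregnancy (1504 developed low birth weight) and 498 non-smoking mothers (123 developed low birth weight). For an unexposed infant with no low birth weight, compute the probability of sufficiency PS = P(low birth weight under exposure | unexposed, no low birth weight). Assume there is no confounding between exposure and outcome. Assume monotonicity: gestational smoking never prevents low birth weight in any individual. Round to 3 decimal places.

PS ≈ 0.246

p₁ = P(outcome | exposed) = 1504/3482 = 0.43194
p₀ = P(outcome | unexposed) = 123/498 = 0.24699
Under exogeneity and monotonicity, PS = (p₁ − p₀) / (1 − p₀).
PS = (0.43194 − 0.24699) / (1 − 0.24699) = 0.18495 / 0.75301 ≈ 0.2456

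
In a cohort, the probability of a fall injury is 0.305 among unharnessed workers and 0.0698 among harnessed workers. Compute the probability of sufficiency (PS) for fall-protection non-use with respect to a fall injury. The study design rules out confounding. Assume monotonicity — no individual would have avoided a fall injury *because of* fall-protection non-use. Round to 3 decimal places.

Let p₁ = 0.305, p₀ = 0.0698.
Under exogeneity and monotonicity, PS = (p₁ − p₀) / (1 − p₀).
PS = (0.305 − 0.0698) / (1 − 0.0698) = 0.2352 / 0.9302 ≈ 0.2528

PS ≈ 0.253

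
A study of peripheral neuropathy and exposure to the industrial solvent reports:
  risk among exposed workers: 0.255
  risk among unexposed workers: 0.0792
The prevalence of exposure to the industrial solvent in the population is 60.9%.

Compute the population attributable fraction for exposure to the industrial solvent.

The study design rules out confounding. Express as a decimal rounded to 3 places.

PAF ≈ 0.575

Let p₁ = 0.255, p₀ = 0.0792.
Overall risk P(Y=1) = π·p₁ + (1−π)·p₀ = 0.609×0.255 + 0.391×0.0792 = 0.18626.
Under exogeneity, PAF = [P(Y=1) − p₀] / P(Y=1).
PAF = (0.18626 − 0.0792) / 0.18626 ≈ 0.5748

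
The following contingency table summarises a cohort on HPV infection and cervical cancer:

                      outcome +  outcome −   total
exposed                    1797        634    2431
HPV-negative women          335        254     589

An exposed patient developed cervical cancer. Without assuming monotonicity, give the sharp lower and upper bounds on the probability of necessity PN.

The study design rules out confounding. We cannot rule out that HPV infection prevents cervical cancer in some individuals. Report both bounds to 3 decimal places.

0.231 ≤ PN ≤ 0.583

p₁ = P(outcome | exposed) = 1797/2431 = 0.7392
p₀ = P(outcome | unexposed) = 335/589 = 0.56876
Under exogeneity alone the bounds on PN are max{0,(p₁−p₀)/p₁} ≤ PN ≤ min{1,(1−p₀)/p₁}.
  lower = (p₁ − p₀)/p₁ = 0.17044 / 0.7392 ≈ 0.2306
  upper = min{1, (1 − p₀)/p₁} = 0.43124 / 0.7392 ≈ 0.5834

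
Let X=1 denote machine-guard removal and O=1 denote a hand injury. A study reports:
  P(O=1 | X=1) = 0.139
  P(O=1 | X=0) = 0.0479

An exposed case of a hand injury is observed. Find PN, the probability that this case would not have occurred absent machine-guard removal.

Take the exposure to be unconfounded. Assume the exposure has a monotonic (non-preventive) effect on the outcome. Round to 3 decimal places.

Let p₁ = 0.139, p₀ = 0.0479.
Under exogeneity and monotonicity, PN = (p₁ − p₀) / p₁.
PN = (0.139 − 0.0479) / 0.139 = 0.0911 / 0.139 ≈ 0.6554

PN ≈ 0.655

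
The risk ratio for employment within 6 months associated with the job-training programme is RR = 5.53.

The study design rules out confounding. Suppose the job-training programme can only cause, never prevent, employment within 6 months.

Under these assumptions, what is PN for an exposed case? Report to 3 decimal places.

Under exogeneity and monotonicity, PN = (RR − 1) / RR = 1 − 1/RR.
PN = (5.53 − 1) / 5.53 = 4.53 / 5.53 ≈ 0.8192

PN ≈ 0.819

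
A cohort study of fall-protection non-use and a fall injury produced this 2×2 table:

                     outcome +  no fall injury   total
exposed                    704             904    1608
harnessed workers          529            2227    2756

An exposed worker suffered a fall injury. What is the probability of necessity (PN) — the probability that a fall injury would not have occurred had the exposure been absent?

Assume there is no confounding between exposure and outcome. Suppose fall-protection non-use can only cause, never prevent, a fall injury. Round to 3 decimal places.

p₁ = P(outcome | exposed) = 704/1608 = 0.43781
p₀ = P(outcome | unexposed) = 529/2756 = 0.19194
Under exogeneity and monotonicity, PN = (p₁ − p₀) / p₁.
PN = (0.43781 − 0.19194) / 0.43781 = 0.24587 / 0.43781 ≈ 0.5616

PN ≈ 0.562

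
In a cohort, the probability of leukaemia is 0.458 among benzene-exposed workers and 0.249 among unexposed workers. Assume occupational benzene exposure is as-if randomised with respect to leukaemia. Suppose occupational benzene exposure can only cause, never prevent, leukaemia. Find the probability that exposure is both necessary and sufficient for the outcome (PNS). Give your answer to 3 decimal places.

Let p₁ = 0.458, p₀ = 0.249.
Under exogeneity and monotonicity, PNS = p₁ − p₀.
PNS = 0.458 − 0.249 = 0.209

PNS ≈ 0.209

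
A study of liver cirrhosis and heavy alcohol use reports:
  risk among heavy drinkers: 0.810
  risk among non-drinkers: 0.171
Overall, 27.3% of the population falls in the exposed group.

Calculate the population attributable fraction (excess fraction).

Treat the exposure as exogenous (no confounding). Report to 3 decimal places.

Let p₁ = 0.81, p₀ = 0.171.
Overall risk P(Y=1) = π·p₁ + (1−π)·p₀ = 0.273×0.81 + 0.727×0.171 = 0.34545.
Under exogeneity, PAF = [P(Y=1) − p₀] / P(Y=1).
PAF = (0.34545 − 0.171) / 0.34545 ≈ 0.5050

PAF ≈ 0.505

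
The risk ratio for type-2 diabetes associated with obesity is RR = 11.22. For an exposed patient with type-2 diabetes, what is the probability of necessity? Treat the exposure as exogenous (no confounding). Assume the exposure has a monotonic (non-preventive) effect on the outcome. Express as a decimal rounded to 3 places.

Under exogeneity and monotonicity, PN = (RR − 1) / RR = 1 − 1/RR.
PN = (11.22 − 1) / 11.22 = 10.22 / 11.22 ≈ 0.9109

PN ≈ 0.911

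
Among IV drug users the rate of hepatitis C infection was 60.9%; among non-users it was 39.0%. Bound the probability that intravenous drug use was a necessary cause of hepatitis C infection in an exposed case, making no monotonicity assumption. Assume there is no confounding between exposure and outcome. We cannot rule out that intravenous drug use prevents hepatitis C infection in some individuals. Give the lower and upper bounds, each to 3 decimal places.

0.360 ≤ PN ≤ 1.000

p₁ = 0.609, p₀ = 0.39.
Under exogeneity alone the bounds on PN are max{0,(p₁−p₀)/p₁} ≤ PN ≤ min{1,(1−p₀)/p₁}.
  lower = (p₁ − p₀)/p₁ = 0.219 / 0.609 ≈ 0.3596
  upper = min{1, (1 − p₀)/p₁} = 0.61 / 0.609 ≈ 1.0016 → capped at 1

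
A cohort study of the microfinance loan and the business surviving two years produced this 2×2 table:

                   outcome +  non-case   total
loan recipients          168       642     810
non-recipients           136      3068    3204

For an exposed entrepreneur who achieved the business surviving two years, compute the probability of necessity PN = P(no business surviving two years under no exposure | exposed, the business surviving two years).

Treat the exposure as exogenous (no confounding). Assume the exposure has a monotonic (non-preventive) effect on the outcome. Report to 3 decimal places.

PN ≈ 0.795

p₁ = P(outcome | exposed) = 168/810 = 0.20741
p₀ = P(outcome | unexposed) = 136/3204 = 0.042447
Under exogeneity and monotonicity, PN = (p₁ − p₀)/p₁.
PN = (0.20741 − 0.042447) / 0.20741 ≈ 0.7953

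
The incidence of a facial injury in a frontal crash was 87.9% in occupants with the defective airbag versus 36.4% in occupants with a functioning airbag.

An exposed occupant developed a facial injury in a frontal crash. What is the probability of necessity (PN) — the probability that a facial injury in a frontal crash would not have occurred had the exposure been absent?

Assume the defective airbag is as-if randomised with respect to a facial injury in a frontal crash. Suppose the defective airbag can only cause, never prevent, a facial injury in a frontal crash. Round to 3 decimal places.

PN ≈ 0.586

p₁ = 0.879, p₀ = 0.364.
Under exogeneity and monotonicity, PN = (p₁ − p₀) / p₁.
PN = (0.879 − 0.364) / 0.879 = 0.515 / 0.879 ≈ 0.5859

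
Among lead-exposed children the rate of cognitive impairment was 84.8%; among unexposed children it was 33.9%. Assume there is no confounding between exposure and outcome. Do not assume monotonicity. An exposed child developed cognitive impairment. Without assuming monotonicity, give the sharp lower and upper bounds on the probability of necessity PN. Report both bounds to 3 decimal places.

p₁ = 0.848, p₀ = 0.339.
Under exogeneity alone the bounds on PN are max{0,(p₁−p₀)/p₁} ≤ PN ≤ min{1,(1−p₀)/p₁}.
  lower = (p₁ − p₀)/p₁ = 0.509 / 0.848 ≈ 0.6002
  upper = min{1, (1 − p₀)/p₁} = 0.661 / 0.848 ≈ 0.7795

0.600 ≤ PN ≤ 0.779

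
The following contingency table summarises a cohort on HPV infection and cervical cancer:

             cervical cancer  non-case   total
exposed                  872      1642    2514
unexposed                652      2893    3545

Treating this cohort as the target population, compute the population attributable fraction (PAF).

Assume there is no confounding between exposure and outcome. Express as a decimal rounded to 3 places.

p₁ = P(outcome | exposed) = 872/2514 = 0.34686
p₀ = P(outcome | unexposed) = 652/3545 = 0.18392
Exposure prevalence π = 2514/6059 = 0.41492; overall risk P(Y=1) = 0.25153.
Under exogeneity, PAF = [P(Y=1) − p₀]/P(Y=1).
PAF = (0.25153 − 0.18392) / 0.25153 ≈ 0.2688

PAF ≈ 0.269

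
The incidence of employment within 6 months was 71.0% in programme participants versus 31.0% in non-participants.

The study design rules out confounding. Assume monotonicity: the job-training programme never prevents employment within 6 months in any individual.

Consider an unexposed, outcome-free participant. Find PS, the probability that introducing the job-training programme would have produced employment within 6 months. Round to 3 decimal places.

p₁ = 0.71, p₀ = 0.31.
Under exogeneity and monotonicity, PS = (p₁ − p₀) / (1 − p₀).
PS = (0.71 − 0.31) / (1 − 0.31) = 0.4 / 0.69 ≈ 0.5797

PS ≈ 0.580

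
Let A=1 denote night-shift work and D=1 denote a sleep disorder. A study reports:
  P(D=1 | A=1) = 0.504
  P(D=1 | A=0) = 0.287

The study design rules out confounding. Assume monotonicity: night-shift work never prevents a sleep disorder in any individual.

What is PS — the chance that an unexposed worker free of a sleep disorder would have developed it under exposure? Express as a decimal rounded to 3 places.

PS ≈ 0.304

Let p₁ = 0.504, p₀ = 0.287.
Under exogeneity and monotonicity, PS = (p₁ − p₀) / (1 − p₀).
PS = (0.504 − 0.287) / (1 − 0.287) = 0.217 / 0.713 ≈ 0.3043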